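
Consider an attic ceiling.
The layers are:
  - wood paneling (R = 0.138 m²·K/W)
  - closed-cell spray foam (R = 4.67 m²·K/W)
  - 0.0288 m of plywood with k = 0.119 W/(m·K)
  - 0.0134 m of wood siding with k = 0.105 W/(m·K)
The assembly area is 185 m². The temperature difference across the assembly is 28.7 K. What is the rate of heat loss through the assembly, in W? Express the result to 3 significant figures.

0.0288/0.119 = 0.242
0.0134/0.105 = 0.1276
R_total = 0.138 + 4.67 + 0.242 + 0.1276 = 5.178 m²·K/W
Q = A·ΔT/R = 185 × 28.7 / 5.178 = 1025 W

1030 W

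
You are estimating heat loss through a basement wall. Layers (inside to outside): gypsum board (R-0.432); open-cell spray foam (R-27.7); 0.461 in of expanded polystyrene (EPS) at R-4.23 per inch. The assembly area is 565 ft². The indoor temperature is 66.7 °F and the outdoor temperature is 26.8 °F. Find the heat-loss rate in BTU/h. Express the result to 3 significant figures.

749 BTU/h

0.461 × 4.23 = 1.95
R_total = 0.432 + 27.7 + 1.95 = 30.08 ft²·°F·h/BTU
Q = A·ΔT/R = 565 × (66.7 − 26.8) / 30.08 = 749.4 BTU/h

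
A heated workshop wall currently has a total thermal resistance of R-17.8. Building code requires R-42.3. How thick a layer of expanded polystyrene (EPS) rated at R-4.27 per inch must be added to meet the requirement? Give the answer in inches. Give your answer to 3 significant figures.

5.74 in

ΔR = 42.3 − 17.8 = 24.5 ft²·°F·h/BTU
L = ΔR / (R/in) = 24.5/4.27 = 5.738 in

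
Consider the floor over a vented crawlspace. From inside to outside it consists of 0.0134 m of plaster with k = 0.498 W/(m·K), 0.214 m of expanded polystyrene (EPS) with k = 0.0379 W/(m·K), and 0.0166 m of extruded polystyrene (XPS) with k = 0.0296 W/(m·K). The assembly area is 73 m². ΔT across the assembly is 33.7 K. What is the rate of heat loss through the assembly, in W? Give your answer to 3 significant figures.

0.0134/0.498 = 0.02691
0.214/0.0379 = 5.646
0.0166/0.0296 = 0.5608
R_total = 0.02691 + 5.646 + 0.5608 = 6.234 m²·K/W
Q = A·ΔT/R = 73 × 33.7 / 6.234 = 394.6 W

395 W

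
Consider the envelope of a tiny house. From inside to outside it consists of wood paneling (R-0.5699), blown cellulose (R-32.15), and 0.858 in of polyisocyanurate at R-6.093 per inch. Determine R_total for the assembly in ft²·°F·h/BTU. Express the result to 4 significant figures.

0.858 × 6.093 = 5.2278
R_total = 0.5699 + 32.15 + 5.2278 = 37.948 ft²·°F·h/BTU

37.95 ft²·°F·h/BTU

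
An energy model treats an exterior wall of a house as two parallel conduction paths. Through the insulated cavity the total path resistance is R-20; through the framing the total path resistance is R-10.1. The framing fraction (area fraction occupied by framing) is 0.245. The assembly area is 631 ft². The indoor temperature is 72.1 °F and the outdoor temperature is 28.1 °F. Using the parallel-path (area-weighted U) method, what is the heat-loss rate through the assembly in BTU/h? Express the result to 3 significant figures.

1720 BTU/h

U_eff = 0.755/20 + 0.245/10.1 = 0.03775 + 0.02426 = 0.06201
R_eff = 1/U_eff = 16.13 ft²·°F·h/BTU
Q = 631 × (72.1 − 28.1) / 16.13 = 1722 BTU/h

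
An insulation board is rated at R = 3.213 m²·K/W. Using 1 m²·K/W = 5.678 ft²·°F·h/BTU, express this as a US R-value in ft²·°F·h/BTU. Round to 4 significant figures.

18.24 ft²·°F·h/BTU

R_US = 3.213 × 5.678 = 18.243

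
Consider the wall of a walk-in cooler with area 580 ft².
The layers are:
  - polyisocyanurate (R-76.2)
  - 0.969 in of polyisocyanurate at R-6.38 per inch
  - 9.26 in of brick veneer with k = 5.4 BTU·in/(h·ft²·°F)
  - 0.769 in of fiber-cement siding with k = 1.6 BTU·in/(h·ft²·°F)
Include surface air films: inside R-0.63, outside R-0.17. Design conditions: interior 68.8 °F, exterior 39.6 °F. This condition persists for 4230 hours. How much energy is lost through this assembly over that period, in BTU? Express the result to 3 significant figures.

0.969 × 6.38 = 6.182
9.26/5.4 = 1.715
0.769/1.6 = 0.4806
R_total = 0.63 + 76.2 + 6.182 + 1.715 + 0.4806 + 0.17 = 85.38 ft²·°F·h/BTU
Q = 580 × (68.8 − 39.6) / 85.38 = 198.4 BTU/h
E = 198.4 × 4230 = 839100 BTU

839000 BTU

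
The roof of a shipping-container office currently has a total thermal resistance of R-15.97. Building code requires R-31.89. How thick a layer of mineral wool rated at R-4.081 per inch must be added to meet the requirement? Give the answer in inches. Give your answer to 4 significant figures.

3.901 in

ΔR = 31.89 − 15.97 = 15.92 ft²·°F·h/BTU
L = ΔR / (R/in) = 15.92/4.081 = 3.901 in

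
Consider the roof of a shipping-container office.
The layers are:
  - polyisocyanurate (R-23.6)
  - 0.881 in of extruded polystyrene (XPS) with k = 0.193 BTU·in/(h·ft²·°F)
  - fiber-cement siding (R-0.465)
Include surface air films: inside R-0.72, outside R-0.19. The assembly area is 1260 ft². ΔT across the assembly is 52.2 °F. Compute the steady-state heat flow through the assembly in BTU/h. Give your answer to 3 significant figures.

0.881/0.193 = 4.565
R_total = 0.72 + 23.6 + 4.565 + 0.465 + 0.19 = 29.54 ft²·°F·h/BTU
Q = A·ΔT/R = 1260 × 52.2 / 29.54 = 2227 BTU/h

2230 BTU/h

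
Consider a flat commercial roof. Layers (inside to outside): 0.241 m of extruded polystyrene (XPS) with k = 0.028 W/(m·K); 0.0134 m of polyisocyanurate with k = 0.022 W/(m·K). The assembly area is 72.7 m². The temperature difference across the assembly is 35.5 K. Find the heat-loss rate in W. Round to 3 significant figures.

280 W

0.241/0.028 = 8.607
0.0134/0.022 = 0.6091
R_total = 8.607 + 0.6091 = 9.216 m²·K/W
Q = A·ΔT/R = 72.7 × 35.5 / 9.216 = 280 W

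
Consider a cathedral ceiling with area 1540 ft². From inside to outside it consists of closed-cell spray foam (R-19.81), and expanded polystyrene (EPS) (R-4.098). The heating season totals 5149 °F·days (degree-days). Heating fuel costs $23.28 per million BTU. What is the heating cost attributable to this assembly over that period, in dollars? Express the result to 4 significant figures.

R_total = 19.81 + 4.098 = 23.908 ft²·°F·h/BTU
E = A × HDD × 24 / R = 1540 × 5149 × 24 / 23.908 = 7960000 BTU
Cost = 7960000/10⁶ × 23.28 = $185.31

185.3 dollars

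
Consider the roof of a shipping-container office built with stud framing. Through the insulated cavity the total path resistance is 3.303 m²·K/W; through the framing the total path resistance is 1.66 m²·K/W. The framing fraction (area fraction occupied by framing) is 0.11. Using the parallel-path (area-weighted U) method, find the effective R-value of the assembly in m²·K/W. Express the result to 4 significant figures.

U_eff = 0.89/3.303 + 0.11/1.66 = 0.26945 + 0.066265 = 0.33572
R_eff = 1/U_eff = 2.9787 m²·K/W

2.979 m²·K/W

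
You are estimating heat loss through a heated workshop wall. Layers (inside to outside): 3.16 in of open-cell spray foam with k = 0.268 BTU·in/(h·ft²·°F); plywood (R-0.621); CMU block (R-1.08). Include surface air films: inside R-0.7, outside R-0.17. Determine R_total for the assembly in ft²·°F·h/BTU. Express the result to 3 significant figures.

3.16/0.268 = 11.79
R_total = 0.7 + 11.79 + 0.621 + 1.08 + 0.17 = 14.36 ft²·°F·h/BTU

14.4 ft²·°F·h/BTU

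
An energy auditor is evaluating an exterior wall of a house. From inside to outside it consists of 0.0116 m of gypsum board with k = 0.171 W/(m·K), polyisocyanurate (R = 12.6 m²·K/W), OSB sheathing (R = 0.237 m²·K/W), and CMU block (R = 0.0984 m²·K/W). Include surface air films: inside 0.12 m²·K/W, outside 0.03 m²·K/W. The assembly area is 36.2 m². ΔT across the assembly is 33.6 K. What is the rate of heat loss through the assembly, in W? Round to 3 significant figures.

0.0116/0.171 = 0.06784
R_total = 0.12 + 0.06784 + 12.6 + 0.237 + 0.0984 + 0.03 = 13.15 m²·K/W
Q = A·ΔT/R = 36.2 × 33.6 / 13.15 = 92.47 W

92.5 W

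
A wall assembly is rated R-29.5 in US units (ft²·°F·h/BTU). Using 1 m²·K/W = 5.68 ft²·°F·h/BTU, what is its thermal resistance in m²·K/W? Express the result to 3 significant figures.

5.19 m²·K/W

R_SI = 29.5/5.68 = 5.194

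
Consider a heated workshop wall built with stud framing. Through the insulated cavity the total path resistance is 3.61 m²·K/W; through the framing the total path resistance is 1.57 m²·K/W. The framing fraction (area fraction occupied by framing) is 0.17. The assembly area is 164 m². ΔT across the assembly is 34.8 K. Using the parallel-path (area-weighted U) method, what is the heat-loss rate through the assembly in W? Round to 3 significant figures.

U_eff = 0.83/3.61 + 0.17/1.57 = 0.2299 + 0.1083 = 0.3382
R_eff = 1/U_eff = 2.957 m²·K/W
Q = 164 × 34.8 / 2.957 = 1930 W

1930 W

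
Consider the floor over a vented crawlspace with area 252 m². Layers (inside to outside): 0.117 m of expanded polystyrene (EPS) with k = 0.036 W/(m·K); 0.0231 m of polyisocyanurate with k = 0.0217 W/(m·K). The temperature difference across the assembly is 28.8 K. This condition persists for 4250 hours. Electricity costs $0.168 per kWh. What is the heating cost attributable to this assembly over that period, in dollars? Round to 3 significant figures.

0.117/0.036 = 3.25
0.0231/0.0217 = 1.065
R_total = 3.25 + 1.065 = 4.315 m²·K/W
Q = 252 × 28.8 / 4.315 = 1682 W
E = 1682 W × 4250 h / 1000 = 7149 kWh
Cost = 7149 × 0.168 = $1201

1200 dollars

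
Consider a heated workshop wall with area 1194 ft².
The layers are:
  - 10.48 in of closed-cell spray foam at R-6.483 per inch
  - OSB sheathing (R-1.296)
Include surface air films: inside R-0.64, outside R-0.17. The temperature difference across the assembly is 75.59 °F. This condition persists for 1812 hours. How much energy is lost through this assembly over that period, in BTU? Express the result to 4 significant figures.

2335000 BTU

10.48 × 6.483 = 67.942
R_total = 0.64 + 67.942 + 1.296 + 0.17 = 70.048 ft²·°F·h/BTU
Q = 1194 × 75.59 / 70.048 = 1288.5 BTU/h
E = 1288.5 × 1812 = 2334700 BTU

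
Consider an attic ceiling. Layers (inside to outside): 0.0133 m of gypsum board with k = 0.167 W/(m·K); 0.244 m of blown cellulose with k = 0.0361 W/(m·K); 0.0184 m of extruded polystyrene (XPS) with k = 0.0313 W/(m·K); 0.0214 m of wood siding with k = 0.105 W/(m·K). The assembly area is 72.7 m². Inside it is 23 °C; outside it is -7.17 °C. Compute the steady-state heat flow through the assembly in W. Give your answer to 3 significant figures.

0.0133/0.167 = 0.07964
0.244/0.0361 = 6.759
0.0184/0.0313 = 0.5879
0.0214/0.105 = 0.2038
R_total = 0.07964 + 6.759 + 0.5879 + 0.2038 = 7.63 m²·K/W
Q = A·ΔT/R = 72.7 × (23 − (-7.17)) / 7.63 = 287.5 W

287 W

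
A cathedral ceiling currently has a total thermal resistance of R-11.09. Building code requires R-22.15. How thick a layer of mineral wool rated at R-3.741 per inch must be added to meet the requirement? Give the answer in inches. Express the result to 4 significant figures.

2.956 in

ΔR = 22.15 − 11.09 = 11.06 ft²·°F·h/BTU
L = ΔR / (R/in) = 11.06/3.741 = 2.9564 in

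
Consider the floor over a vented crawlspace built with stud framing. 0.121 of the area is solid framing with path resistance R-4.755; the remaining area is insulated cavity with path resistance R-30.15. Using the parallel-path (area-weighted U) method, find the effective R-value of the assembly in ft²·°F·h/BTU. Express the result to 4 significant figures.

18.31 ft²·°F·h/BTU

U_eff = 0.879/30.15 + 0.121/4.755 = 0.029154 + 0.025447 = 0.054601
R_eff = 1/U_eff = 18.315 ft²·°F·h/BTU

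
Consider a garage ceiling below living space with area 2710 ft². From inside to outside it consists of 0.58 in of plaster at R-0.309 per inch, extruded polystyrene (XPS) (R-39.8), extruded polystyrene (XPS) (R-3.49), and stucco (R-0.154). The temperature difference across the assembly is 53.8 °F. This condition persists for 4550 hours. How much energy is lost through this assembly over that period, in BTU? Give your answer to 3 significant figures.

0.58 × 0.309 = 0.1792
R_total = 0.1792 + 39.8 + 3.49 + 0.154 = 43.62 ft²·°F·h/BTU
Q = 2710 × 53.8 / 43.62 = 3342 BTU/h
E = 3342 × 4550 = 15210000 BTU

15200000 BTU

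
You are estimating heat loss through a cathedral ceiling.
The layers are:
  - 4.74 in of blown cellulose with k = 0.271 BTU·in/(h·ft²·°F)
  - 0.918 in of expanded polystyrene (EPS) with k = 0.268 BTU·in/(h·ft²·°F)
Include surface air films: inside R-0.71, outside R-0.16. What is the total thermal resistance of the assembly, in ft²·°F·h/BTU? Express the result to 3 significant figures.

21.8 ft²·°F·h/BTU

4.74/0.271 = 17.49
0.918/0.268 = 3.425
R_total = 0.71 + 17.49 + 3.425 + 0.16 = 21.79 ft²·°F·h/BTU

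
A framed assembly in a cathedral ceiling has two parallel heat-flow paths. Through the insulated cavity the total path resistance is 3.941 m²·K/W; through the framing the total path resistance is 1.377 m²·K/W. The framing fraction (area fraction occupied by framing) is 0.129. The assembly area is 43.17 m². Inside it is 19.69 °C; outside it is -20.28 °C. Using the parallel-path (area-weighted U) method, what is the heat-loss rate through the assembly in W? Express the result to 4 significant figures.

543.0 W

U_eff = 0.871/3.941 + 0.129/1.377 = 0.22101 + 0.093682 = 0.31469
R_eff = 1/U_eff = 3.1777 m²·K/W
Q = 43.17 × (19.69 − (-20.28)) / 3.1777 = 543 W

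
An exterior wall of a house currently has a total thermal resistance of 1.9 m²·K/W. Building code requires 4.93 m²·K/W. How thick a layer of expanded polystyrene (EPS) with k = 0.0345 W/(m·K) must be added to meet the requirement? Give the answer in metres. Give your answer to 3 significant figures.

0.105 m

ΔR = 4.93 − 1.9 = 3.03 m²·K/W
L = ΔR × k = 3.03 × 0.0345 = 0.1045 m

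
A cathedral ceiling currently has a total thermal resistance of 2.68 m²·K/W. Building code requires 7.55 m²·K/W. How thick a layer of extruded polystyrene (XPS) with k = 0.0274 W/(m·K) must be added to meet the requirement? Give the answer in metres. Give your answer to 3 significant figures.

ΔR = 7.55 − 2.68 = 4.87 m²·K/W
L = ΔR × k = 4.87 × 0.0274 = 0.1334 m

0.133 m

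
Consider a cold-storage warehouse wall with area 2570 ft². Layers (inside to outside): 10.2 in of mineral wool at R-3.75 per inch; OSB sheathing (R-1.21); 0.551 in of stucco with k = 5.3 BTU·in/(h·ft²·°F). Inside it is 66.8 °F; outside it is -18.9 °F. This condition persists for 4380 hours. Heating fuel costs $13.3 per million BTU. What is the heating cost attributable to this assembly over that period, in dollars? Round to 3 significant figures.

10.2 × 3.75 = 38.25
0.551/5.3 = 0.104
R_total = 38.25 + 1.21 + 0.104 = 39.56 ft²·°F·h/BTU
Q = 2570 × (66.8 − (-18.9)) / 39.56 = 5567 BTU/h
E = 5567 × 4380 = 24380000 BTU
Cost = 24380000/10⁶ × 13.3 = $324.3

324 dollars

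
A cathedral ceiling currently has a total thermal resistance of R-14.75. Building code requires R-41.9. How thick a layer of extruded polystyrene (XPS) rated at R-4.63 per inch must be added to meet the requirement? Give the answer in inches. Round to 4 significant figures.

5.864 in

ΔR = 41.9 − 14.75 = 27.15 ft²·°F·h/BTU
L = ΔR / (R/in) = 27.15/4.63 = 5.8639 in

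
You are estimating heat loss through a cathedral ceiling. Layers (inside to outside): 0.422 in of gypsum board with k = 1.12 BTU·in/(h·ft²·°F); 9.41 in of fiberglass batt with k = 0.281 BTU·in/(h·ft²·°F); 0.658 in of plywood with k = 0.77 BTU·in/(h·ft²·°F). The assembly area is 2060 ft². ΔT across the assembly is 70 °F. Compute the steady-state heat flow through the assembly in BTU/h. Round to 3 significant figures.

0.422/1.12 = 0.3768
9.41/0.281 = 33.49
0.658/0.77 = 0.8545
R_total = 0.3768 + 33.49 + 0.8545 = 34.72 ft²·°F·h/BTU
Q = A·ΔT/R = 2060 × 70 / 34.72 = 4153 BTU/h

4150 BTU/h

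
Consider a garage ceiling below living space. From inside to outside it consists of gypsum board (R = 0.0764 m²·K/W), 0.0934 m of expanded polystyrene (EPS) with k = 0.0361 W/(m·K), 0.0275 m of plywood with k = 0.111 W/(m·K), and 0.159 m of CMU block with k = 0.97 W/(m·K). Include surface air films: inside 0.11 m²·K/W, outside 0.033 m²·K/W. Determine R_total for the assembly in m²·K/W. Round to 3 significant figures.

0.0934/0.0361 = 2.587
0.0275/0.111 = 0.2477
0.159/0.97 = 0.1639
R_total = 0.11 + 0.0764 + 2.587 + 0.2477 + 0.1639 + 0.033 = 3.218 m²·K/W

3.22 m²·K/W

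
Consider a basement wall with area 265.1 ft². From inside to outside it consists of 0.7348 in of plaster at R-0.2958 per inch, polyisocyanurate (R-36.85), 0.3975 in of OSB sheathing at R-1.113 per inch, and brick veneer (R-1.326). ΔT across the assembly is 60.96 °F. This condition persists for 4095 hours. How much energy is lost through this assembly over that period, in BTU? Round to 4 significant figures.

1704000 BTU

0.7348 × 0.2958 = 0.21735
0.3975 × 1.113 = 0.44242
R_total = 0.21735 + 36.85 + 0.44242 + 1.326 = 38.836 ft²·°F·h/BTU
Q = 265.1 × 60.96 / 38.836 = 416.12 BTU/h
E = 416.12 × 4095 = 1704000 BTU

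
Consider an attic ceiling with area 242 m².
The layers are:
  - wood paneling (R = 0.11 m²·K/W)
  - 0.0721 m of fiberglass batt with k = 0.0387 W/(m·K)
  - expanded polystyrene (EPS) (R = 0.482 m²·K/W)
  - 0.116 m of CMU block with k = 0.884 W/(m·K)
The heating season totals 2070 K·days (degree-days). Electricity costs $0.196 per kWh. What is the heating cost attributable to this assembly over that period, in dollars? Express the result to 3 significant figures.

0.0721/0.0387 = 1.863
0.116/0.884 = 0.1312
R_total = 0.11 + 1.863 + 0.482 + 0.1312 = 2.586 m²·K/W
E = A × HDD × 24 / R / 1000 = 242 × 2070 × 24 / 2.586 / 1000 = 4649 kWh
Cost = 4649 × 0.196 = $911.1

911 dollars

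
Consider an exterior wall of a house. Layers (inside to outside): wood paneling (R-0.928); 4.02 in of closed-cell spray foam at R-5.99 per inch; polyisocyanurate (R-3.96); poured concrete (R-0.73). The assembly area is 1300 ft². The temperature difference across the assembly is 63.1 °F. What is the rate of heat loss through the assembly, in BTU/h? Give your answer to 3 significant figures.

4.02 × 5.99 = 24.08
R_total = 0.928 + 24.08 + 3.96 + 0.73 = 29.7 ft²·°F·h/BTU
Q = A·ΔT/R = 1300 × 63.1 / 29.7 = 2762 BTU/h

2760 BTU/h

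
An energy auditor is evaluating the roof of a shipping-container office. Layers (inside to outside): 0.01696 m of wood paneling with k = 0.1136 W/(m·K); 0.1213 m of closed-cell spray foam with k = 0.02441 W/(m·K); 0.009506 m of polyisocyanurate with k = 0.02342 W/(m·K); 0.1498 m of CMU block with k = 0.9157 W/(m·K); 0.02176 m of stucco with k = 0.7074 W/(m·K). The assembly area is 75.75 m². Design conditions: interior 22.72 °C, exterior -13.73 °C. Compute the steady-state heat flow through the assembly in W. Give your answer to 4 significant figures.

482.8 W

0.01696/0.1136 = 0.1493
0.1213/0.02441 = 4.9693
0.009506/0.02342 = 0.40589
0.1498/0.9157 = 0.16359
0.02176/0.7074 = 0.030761
R_total = 0.1493 + 4.9693 + 0.40589 + 0.16359 + 0.030761 = 5.7188 m²·K/W
Q = A·ΔT/R = 75.75 × (22.72 − (-13.73)) / 5.7188 = 482.81 W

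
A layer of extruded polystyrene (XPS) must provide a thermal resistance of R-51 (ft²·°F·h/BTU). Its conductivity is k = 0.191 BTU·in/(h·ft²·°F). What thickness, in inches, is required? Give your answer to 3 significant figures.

9.74 in

L = R × k = 51 × 0.191 = 9.741 in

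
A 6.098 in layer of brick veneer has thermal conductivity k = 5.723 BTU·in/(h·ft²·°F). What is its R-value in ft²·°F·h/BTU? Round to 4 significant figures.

R = L/k = 6.098/5.723 = 1.0655 ft²·°F·h/BTU

1.066 ft²·°F·h/BTU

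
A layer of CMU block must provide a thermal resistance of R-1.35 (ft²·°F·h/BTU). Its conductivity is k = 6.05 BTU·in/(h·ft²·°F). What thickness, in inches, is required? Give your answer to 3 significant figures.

L = R × k = 1.35 × 6.05 = 8.168 in

8.17 in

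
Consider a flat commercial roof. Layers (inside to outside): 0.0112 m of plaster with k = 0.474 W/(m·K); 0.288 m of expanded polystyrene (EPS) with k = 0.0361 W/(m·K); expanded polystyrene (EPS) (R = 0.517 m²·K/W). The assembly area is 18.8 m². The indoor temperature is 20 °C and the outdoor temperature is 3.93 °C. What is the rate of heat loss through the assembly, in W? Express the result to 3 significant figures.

35.5 W

0.0112/0.474 = 0.02363
0.288/0.0361 = 7.978
R_total = 0.02363 + 7.978 + 0.517 = 8.518 m²·K/W
Q = A·ΔT/R = 18.8 × (20 − 3.93) / 8.518 = 35.47 W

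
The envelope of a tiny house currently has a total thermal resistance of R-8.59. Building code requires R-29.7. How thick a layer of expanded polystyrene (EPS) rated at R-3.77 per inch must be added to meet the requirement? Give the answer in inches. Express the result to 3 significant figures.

ΔR = 29.7 − 8.59 = 21.11 ft²·°F·h/BTU
L = ΔR / (R/in) = 21.11/3.77 = 5.599 in

5.60 in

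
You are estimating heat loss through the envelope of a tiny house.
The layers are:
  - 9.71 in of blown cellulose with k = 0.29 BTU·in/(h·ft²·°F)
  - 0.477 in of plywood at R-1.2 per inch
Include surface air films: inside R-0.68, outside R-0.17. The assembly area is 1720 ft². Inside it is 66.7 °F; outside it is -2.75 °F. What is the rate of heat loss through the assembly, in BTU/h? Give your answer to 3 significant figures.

3420 BTU/h

9.71/0.29 = 33.48
0.477 × 1.2 = 0.5724
R_total = 0.68 + 33.48 + 0.5724 + 0.17 = 34.91 ft²·°F·h/BTU
Q = A·ΔT/R = 1720 × (66.7 − (-2.75)) / 34.91 = 3422 BTU/h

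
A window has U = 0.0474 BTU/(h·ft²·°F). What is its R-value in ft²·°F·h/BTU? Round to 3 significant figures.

R = 1/U = 1/0.0474 = 21.1

21.1 ft²·°F·h/BTU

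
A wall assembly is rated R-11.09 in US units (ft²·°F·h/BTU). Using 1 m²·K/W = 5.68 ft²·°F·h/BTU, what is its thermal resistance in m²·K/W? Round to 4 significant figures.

1.952 m²·K/W

R_SI = 11.09/5.68 = 1.9525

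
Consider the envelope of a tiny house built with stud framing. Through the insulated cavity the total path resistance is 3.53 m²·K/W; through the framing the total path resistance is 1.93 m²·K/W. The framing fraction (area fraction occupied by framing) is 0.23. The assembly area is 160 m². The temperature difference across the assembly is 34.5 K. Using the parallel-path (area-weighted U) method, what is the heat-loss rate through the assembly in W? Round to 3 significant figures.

1860 W

U_eff = 0.77/3.53 + 0.23/1.93 = 0.2181 + 0.1192 = 0.3373
R_eff = 1/U_eff = 2.965 m²·K/W
Q = 160 × 34.5 / 2.965 = 1862 W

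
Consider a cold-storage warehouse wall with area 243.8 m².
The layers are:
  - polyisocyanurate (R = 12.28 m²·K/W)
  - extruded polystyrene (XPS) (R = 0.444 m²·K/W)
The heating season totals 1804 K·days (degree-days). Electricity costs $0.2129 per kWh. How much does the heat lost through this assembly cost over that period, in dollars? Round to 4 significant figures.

176.6 dollars

R_total = 12.28 + 0.444 = 12.724 m²·K/W
E = A × HDD × 24 / R / 1000 = 243.8 × 1804 × 24 / 12.724 / 1000 = 829.58 kWh
Cost = 829.58 × 0.2129 = $176.62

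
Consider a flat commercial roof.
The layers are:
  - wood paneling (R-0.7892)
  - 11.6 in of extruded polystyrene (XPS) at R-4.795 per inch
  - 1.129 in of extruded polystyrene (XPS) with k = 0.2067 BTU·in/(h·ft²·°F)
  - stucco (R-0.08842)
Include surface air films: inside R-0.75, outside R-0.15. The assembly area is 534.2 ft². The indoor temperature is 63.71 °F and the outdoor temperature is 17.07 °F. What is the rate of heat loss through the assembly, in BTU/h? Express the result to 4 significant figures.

396.3 BTU/h

11.6 × 4.795 = 55.622
1.129/0.2067 = 5.462
R_total = 0.75 + 0.7892 + 55.622 + 5.462 + 0.08842 + 0.15 = 62.862 ft²·°F·h/BTU
Q = A·ΔT/R = 534.2 × (63.71 − 17.07) / 62.862 = 396.35 BTU/h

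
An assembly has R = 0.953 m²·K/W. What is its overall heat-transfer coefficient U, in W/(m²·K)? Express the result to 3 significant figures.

1.05 W/(m²·K)

U = 1/R = 1/0.953 = 1.049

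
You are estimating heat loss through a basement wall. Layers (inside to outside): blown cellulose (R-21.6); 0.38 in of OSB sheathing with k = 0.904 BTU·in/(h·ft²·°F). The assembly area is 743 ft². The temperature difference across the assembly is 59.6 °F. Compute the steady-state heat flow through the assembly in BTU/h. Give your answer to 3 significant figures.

0.38/0.904 = 0.4204
R_total = 21.6 + 0.4204 = 22.02 ft²·°F·h/BTU
Q = A·ΔT/R = 743 × 59.6 / 22.02 = 2011 BTU/h

2010 BTU/h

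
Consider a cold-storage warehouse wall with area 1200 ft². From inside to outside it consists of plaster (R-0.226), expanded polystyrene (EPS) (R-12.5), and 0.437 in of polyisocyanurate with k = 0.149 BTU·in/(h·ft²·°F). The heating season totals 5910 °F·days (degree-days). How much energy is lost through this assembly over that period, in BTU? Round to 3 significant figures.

0.437/0.149 = 2.933
R_total = 0.226 + 12.5 + 2.933 = 15.66 ft²·°F·h/BTU
E = A × HDD × 24 / R = 1200 × 5910 × 24 / 15.66 = 10870000 BTU

10900000 BTU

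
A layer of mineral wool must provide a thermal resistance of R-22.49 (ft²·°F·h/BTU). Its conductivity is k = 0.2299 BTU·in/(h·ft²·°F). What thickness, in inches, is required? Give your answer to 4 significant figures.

L = R × k = 22.49 × 0.2299 = 5.1705 in

5.170 in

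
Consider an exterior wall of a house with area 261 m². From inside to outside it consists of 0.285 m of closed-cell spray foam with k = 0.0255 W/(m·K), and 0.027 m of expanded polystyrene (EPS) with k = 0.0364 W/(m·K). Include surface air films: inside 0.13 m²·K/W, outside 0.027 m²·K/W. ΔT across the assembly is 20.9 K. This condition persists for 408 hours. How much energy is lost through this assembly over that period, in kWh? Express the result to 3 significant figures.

0.285/0.0255 = 11.18
0.027/0.0364 = 0.7418
R_total = 0.13 + 11.18 + 0.7418 + 0.027 = 12.08 m²·K/W
Q = 261 × 20.9 / 12.08 = 451.7 W
E = 451.7 W × 408 h / 1000 = 184.3 kWh

184 kWh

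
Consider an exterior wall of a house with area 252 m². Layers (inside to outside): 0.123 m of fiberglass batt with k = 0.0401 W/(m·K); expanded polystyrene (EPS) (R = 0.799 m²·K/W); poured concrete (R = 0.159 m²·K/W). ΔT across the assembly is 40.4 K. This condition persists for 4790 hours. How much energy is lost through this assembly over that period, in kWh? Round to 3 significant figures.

0.123/0.0401 = 3.067
R_total = 3.067 + 0.799 + 0.159 = 4.025 m²·K/W
Q = 252 × 40.4 / 4.025 = 2529 W
E = 2529 W × 4790 h / 1000 = 12110 kWh

12100 kWh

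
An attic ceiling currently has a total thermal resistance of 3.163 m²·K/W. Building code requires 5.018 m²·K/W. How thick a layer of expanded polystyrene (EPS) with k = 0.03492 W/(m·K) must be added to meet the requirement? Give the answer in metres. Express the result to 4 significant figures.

ΔR = 5.018 − 3.163 = 1.855 m²·K/W
L = ΔR × k = 1.855 × 0.03492 = 0.064777 m

0.06478 m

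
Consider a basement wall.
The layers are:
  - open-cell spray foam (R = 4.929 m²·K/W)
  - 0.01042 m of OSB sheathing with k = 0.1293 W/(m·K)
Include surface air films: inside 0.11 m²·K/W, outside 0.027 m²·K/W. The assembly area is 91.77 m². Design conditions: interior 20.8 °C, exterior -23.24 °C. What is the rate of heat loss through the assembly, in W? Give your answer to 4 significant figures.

785.3 W

0.01042/0.1293 = 0.080588
R_total = 0.11 + 4.929 + 0.080588 + 0.027 = 5.1466 m²·K/W
Q = A·ΔT/R = 91.77 × (20.8 − (-23.24)) / 5.1466 = 785.29 W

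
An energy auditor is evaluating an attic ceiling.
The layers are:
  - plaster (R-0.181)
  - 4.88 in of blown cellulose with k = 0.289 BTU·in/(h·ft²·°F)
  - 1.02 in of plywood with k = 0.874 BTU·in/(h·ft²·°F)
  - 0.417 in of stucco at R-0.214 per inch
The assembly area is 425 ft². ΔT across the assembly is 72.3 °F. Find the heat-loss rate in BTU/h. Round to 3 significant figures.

1680 BTU/h

4.88/0.289 = 16.89
1.02/0.874 = 1.167
0.417 × 0.214 = 0.08924
R_total = 0.181 + 16.89 + 1.167 + 0.08924 = 18.32 ft²·°F·h/BTU
Q = A·ΔT/R = 425 × 72.3 / 18.32 = 1677 BTU/h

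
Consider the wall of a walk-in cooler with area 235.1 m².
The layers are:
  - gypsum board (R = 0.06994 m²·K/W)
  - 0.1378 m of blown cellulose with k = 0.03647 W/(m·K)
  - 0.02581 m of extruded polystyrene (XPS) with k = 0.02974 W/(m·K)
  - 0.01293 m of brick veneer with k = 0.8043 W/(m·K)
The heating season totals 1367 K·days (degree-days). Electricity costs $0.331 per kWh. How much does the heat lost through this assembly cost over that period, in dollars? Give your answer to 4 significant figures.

539.5 dollars

0.1378/0.03647 = 3.7784
0.02581/0.02974 = 0.86785
0.01293/0.8043 = 0.016076
R_total = 0.06994 + 3.7784 + 0.86785 + 0.016076 = 4.7323 m²·K/W
E = A × HDD × 24 / R / 1000 = 235.1 × 1367 × 24 / 4.7323 / 1000 = 1629.9 kWh
Cost = 1629.9 × 0.331 = $539.49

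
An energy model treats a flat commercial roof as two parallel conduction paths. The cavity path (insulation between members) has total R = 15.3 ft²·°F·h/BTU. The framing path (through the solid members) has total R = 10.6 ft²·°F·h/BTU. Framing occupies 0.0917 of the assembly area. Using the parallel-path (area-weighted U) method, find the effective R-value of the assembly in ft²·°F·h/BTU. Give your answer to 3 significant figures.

U_eff = 0.9083/15.3 + 0.0917/10.6 = 0.05937 + 0.008651 = 0.06802
R_eff = 1/U_eff = 14.7 ft²·°F·h/BTU

14.7 ft²·°F·h/BTU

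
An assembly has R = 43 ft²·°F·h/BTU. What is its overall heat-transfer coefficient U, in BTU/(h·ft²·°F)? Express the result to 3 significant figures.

0.0233 BTU/(h·ft²·°F)

U = 1/R = 1/43 = 0.02326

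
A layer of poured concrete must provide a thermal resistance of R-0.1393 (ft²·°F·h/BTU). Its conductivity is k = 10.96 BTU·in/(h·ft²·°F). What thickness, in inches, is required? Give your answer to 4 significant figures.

1.527 in

L = R × k = 0.1393 × 10.96 = 1.5267 in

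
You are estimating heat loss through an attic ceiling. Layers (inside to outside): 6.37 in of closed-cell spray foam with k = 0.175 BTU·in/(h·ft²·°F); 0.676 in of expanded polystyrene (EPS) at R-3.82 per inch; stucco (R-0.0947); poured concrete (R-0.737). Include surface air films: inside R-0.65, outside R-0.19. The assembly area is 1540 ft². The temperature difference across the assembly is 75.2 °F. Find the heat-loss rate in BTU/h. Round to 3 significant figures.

2850 BTU/h

6.37/0.175 = 36.4
0.676 × 3.82 = 2.582
R_total = 0.65 + 36.4 + 2.582 + 0.0947 + 0.737 + 0.19 = 40.65 ft²·°F·h/BTU
Q = A·ΔT/R = 1540 × 75.2 / 40.65 = 2849 BTU/h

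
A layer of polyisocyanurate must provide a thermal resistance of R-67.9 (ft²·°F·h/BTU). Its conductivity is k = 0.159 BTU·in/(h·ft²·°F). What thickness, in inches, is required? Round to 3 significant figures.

10.8 in

L = R × k = 67.9 × 0.159 = 10.8 in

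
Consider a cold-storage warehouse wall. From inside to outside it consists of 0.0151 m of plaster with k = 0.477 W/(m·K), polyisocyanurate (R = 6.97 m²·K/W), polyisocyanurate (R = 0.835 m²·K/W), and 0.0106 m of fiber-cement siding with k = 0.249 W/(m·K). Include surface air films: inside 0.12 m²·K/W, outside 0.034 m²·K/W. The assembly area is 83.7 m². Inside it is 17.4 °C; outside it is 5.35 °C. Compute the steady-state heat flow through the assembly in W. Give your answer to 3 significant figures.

0.0151/0.477 = 0.03166
0.0106/0.249 = 0.04257
R_total = 0.12 + 0.03166 + 6.97 + 0.835 + 0.04257 + 0.034 = 8.033 m²·K/W
Q = A·ΔT/R = 83.7 × (17.4 − 5.35) / 8.033 = 125.6 W

126 W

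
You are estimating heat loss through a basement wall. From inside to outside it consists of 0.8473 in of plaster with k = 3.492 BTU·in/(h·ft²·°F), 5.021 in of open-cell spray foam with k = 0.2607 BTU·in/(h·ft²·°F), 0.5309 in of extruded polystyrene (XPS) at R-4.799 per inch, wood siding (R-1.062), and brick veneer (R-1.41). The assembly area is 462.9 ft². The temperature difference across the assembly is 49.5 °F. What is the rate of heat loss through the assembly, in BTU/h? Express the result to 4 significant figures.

0.8473/3.492 = 0.24264
5.021/0.2607 = 19.26
0.5309 × 4.799 = 2.5478
R_total = 0.24264 + 19.26 + 2.5478 + 1.062 + 1.41 = 24.522 ft²·°F·h/BTU
Q = A·ΔT/R = 462.9 × 49.5 / 24.522 = 934.4 BTU/h

934.4 BTU/h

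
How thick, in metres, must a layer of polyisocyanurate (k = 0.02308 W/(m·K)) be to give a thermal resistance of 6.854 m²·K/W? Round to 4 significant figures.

0.1582 m

L = R·k = 6.854 × 0.02308 = 0.15819 m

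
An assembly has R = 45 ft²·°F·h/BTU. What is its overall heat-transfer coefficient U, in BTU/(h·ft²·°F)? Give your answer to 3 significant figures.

0.0222 BTU/(h·ft²·°F)

U = 1/R = 1/45 = 0.02222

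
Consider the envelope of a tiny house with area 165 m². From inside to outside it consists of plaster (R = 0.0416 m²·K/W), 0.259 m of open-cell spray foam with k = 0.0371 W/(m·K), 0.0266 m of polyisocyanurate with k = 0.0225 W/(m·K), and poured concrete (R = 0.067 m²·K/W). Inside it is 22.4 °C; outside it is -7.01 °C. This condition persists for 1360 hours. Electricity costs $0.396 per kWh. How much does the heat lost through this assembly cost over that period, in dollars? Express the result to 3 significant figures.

316 dollars

0.259/0.0371 = 6.981
0.0266/0.0225 = 1.182
R_total = 0.0416 + 6.981 + 1.182 + 0.067 = 8.272 m²·K/W
Q = 165 × (22.4 − (-7.01)) / 8.272 = 586.6 W
E = 586.6 W × 1360 h / 1000 = 797.8 kWh
Cost = 797.8 × 0.396 = $315.9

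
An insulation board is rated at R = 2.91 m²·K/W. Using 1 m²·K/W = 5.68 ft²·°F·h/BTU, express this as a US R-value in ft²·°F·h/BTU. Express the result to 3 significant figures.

R_US = 2.91 × 5.68 = 16.53

16.5 ft²·°F·h/BTU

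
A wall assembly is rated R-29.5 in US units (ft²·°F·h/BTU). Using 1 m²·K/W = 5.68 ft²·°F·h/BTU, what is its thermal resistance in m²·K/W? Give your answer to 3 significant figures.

5.19 m²·K/W

R_SI = 29.5/5.68 = 5.194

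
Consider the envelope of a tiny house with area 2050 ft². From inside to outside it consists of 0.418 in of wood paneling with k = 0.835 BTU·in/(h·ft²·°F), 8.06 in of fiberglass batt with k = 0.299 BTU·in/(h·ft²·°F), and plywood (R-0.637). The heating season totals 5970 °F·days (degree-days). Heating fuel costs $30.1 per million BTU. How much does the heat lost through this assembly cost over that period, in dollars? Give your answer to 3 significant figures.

315 dollars

0.418/0.835 = 0.5006
8.06/0.299 = 26.96
R_total = 0.5006 + 26.96 + 0.637 = 28.09 ft²·°F·h/BTU
E = A × HDD × 24 / R = 2050 × 5970 × 24 / 28.09 = 10450000 BTU
Cost = 10450000/10⁶ × 30.1 = $314.7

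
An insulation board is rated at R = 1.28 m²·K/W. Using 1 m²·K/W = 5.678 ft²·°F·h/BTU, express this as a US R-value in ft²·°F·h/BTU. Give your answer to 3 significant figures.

7.27 ft²·°F·h/BTU

R_US = 1.28 × 5.678 = 7.268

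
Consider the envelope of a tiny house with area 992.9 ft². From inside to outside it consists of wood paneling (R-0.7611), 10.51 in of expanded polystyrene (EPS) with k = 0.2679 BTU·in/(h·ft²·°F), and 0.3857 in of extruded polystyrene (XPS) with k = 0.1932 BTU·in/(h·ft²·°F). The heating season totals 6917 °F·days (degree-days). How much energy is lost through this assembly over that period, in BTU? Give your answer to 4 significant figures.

3926000 BTU

10.51/0.2679 = 39.231
0.3857/0.1932 = 1.9964
R_total = 0.7611 + 39.231 + 1.9964 = 41.989 ft²·°F·h/BTU
E = A × HDD × 24 / R = 992.9 × 6917 × 24 / 41.989 = 3925600 BTU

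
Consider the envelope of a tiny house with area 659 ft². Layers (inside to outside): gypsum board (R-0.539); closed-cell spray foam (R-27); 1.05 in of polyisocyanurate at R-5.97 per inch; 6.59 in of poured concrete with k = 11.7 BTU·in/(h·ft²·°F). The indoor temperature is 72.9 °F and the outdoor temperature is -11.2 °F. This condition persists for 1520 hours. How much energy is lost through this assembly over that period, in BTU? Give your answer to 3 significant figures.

1.05 × 5.97 = 6.269
6.59/11.7 = 0.5632
R_total = 0.539 + 27 + 6.269 + 0.5632 = 34.37 ft²·°F·h/BTU
Q = 659 × (72.9 − (-11.2)) / 34.37 = 1612 BTU/h
E = 1612 × 1520 = 2451000 BTU

2450000 BTU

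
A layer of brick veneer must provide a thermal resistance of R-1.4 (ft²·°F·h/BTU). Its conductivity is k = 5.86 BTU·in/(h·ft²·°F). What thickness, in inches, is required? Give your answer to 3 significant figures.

8.20 in

L = R × k = 1.4 × 5.86 = 8.204 in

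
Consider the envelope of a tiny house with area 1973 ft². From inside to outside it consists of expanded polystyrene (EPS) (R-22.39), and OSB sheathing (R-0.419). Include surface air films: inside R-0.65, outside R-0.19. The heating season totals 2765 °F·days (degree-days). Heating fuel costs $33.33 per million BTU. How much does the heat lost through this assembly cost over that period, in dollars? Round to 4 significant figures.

R_total = 0.65 + 22.39 + 0.419 + 0.19 = 23.649 ft²·°F·h/BTU
E = A × HDD × 24 / R = 1973 × 2765 × 24 / 23.649 = 5536300 BTU
Cost = 5536300/10⁶ × 33.33 = $184.53

184.5 dollars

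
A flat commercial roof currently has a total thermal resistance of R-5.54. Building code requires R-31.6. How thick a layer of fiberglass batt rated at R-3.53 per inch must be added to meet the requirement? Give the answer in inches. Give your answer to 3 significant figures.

7.38 in

ΔR = 31.6 − 5.54 = 26.06 ft²·°F·h/BTU
L = ΔR / (R/in) = 26.06/3.53 = 7.382 in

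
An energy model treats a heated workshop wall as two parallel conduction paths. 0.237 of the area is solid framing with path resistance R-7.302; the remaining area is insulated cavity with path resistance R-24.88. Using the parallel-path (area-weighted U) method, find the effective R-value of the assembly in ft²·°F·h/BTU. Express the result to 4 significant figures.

15.84 ft²·°F·h/BTU

U_eff = 0.763/24.88 + 0.237/7.302 = 0.030667 + 0.032457 = 0.063124
R_eff = 1/U_eff = 15.842 ft²·°F·h/BTU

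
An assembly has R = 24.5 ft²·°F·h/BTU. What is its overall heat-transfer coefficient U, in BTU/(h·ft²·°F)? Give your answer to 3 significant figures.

0.0408 BTU/(h·ft²·°F)

U = 1/R = 1/24.5 = 0.04082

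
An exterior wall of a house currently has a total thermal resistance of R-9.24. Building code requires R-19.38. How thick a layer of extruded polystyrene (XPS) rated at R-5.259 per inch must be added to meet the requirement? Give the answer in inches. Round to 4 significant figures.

ΔR = 19.38 − 9.24 = 10.14 ft²·°F·h/BTU
L = ΔR / (R/in) = 10.14/5.259 = 1.9281 in

1.928 in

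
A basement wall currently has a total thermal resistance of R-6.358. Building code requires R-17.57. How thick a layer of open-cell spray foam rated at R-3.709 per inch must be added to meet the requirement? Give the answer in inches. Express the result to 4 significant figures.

ΔR = 17.57 − 6.358 = 11.212 ft²·°F·h/BTU
L = ΔR / (R/in) = 11.212/3.709 = 3.0229 in

3.023 in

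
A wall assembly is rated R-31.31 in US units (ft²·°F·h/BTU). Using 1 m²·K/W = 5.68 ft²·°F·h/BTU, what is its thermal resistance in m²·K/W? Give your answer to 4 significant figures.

5.512 m²·K/W

R_SI = 31.31/5.68 = 5.5123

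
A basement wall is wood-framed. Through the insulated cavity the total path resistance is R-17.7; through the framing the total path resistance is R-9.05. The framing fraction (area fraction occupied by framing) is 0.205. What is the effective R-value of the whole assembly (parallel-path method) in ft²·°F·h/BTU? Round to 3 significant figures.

U_eff = 0.795/17.7 + 0.205/9.05 = 0.04492 + 0.02265 = 0.06757
R_eff = 1/U_eff = 14.8 ft²·°F·h/BTU

14.8 ft²·°F·h/BTU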